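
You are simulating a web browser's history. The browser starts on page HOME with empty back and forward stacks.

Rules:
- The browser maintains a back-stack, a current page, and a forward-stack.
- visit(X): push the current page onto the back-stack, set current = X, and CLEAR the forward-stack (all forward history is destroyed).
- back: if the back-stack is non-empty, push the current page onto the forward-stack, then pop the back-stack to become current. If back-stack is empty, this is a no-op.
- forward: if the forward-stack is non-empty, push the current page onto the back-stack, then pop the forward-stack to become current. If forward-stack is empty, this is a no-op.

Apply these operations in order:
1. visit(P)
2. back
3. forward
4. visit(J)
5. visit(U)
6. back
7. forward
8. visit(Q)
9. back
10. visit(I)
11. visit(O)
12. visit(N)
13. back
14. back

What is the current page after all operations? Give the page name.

After 1 (visit(P)): cur=P back=1 fwd=0
After 2 (back): cur=HOME back=0 fwd=1
After 3 (forward): cur=P back=1 fwd=0
After 4 (visit(J)): cur=J back=2 fwd=0
After 5 (visit(U)): cur=U back=3 fwd=0
After 6 (back): cur=J back=2 fwd=1
After 7 (forward): cur=U back=3 fwd=0
After 8 (visit(Q)): cur=Q back=4 fwd=0
After 9 (back): cur=U back=3 fwd=1
After 10 (visit(I)): cur=I back=4 fwd=0
After 11 (visit(O)): cur=O back=5 fwd=0
After 12 (visit(N)): cur=N back=6 fwd=0
After 13 (back): cur=O back=5 fwd=1
After 14 (back): cur=I back=4 fwd=2

Answer: I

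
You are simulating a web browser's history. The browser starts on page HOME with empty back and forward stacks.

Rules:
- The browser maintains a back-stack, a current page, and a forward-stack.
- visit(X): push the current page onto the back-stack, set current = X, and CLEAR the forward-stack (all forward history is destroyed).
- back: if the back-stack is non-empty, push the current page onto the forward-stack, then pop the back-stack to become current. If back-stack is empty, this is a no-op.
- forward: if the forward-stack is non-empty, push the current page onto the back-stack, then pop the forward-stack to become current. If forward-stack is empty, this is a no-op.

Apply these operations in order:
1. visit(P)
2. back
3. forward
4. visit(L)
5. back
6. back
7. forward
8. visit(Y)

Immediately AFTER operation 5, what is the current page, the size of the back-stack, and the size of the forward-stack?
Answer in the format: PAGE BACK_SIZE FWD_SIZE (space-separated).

After 1 (visit(P)): cur=P back=1 fwd=0
After 2 (back): cur=HOME back=0 fwd=1
After 3 (forward): cur=P back=1 fwd=0
After 4 (visit(L)): cur=L back=2 fwd=0
After 5 (back): cur=P back=1 fwd=1

P 1 1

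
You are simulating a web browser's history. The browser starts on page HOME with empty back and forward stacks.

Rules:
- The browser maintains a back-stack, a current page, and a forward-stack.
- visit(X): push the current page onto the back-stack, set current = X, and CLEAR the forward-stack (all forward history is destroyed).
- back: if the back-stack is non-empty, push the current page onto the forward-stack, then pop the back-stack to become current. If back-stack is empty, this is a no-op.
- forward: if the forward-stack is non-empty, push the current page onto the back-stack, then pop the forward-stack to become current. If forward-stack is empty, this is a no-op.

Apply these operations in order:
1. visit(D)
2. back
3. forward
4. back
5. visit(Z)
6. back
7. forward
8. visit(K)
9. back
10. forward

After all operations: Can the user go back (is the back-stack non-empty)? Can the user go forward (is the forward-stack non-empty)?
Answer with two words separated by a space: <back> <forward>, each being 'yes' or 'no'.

After 1 (visit(D)): cur=D back=1 fwd=0
After 2 (back): cur=HOME back=0 fwd=1
After 3 (forward): cur=D back=1 fwd=0
After 4 (back): cur=HOME back=0 fwd=1
After 5 (visit(Z)): cur=Z back=1 fwd=0
After 6 (back): cur=HOME back=0 fwd=1
After 7 (forward): cur=Z back=1 fwd=0
After 8 (visit(K)): cur=K back=2 fwd=0
After 9 (back): cur=Z back=1 fwd=1
After 10 (forward): cur=K back=2 fwd=0

Answer: yes no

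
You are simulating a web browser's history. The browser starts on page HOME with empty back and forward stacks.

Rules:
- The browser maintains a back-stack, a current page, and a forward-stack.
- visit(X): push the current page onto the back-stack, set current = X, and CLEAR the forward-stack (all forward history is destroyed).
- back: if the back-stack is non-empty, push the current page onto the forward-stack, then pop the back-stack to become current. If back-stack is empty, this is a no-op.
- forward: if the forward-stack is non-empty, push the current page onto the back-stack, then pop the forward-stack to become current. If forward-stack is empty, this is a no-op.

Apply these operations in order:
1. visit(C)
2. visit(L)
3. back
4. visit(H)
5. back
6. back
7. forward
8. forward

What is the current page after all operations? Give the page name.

Answer: H

Derivation:
After 1 (visit(C)): cur=C back=1 fwd=0
After 2 (visit(L)): cur=L back=2 fwd=0
After 3 (back): cur=C back=1 fwd=1
After 4 (visit(H)): cur=H back=2 fwd=0
After 5 (back): cur=C back=1 fwd=1
After 6 (back): cur=HOME back=0 fwd=2
After 7 (forward): cur=C back=1 fwd=1
After 8 (forward): cur=H back=2 fwd=0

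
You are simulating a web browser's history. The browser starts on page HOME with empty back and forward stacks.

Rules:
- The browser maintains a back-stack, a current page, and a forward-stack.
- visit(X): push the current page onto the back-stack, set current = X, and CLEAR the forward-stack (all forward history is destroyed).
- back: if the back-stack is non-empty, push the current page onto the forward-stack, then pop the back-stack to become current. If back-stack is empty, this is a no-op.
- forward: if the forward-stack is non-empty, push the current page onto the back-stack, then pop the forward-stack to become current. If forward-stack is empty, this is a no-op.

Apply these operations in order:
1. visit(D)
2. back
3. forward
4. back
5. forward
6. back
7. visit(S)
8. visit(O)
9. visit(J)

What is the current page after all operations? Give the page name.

After 1 (visit(D)): cur=D back=1 fwd=0
After 2 (back): cur=HOME back=0 fwd=1
After 3 (forward): cur=D back=1 fwd=0
After 4 (back): cur=HOME back=0 fwd=1
After 5 (forward): cur=D back=1 fwd=0
After 6 (back): cur=HOME back=0 fwd=1
After 7 (visit(S)): cur=S back=1 fwd=0
After 8 (visit(O)): cur=O back=2 fwd=0
After 9 (visit(J)): cur=J back=3 fwd=0

Answer: J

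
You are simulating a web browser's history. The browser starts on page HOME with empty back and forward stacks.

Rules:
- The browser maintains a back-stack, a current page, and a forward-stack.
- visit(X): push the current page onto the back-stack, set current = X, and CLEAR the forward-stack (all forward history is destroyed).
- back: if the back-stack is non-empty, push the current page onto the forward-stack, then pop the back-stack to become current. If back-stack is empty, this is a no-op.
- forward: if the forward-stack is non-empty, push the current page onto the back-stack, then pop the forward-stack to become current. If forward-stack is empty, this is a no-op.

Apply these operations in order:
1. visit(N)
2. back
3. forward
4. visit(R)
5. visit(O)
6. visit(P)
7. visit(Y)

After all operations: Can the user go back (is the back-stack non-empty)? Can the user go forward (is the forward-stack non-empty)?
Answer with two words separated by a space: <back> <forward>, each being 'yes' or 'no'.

Answer: yes no

Derivation:
After 1 (visit(N)): cur=N back=1 fwd=0
After 2 (back): cur=HOME back=0 fwd=1
After 3 (forward): cur=N back=1 fwd=0
After 4 (visit(R)): cur=R back=2 fwd=0
After 5 (visit(O)): cur=O back=3 fwd=0
After 6 (visit(P)): cur=P back=4 fwd=0
After 7 (visit(Y)): cur=Y back=5 fwd=0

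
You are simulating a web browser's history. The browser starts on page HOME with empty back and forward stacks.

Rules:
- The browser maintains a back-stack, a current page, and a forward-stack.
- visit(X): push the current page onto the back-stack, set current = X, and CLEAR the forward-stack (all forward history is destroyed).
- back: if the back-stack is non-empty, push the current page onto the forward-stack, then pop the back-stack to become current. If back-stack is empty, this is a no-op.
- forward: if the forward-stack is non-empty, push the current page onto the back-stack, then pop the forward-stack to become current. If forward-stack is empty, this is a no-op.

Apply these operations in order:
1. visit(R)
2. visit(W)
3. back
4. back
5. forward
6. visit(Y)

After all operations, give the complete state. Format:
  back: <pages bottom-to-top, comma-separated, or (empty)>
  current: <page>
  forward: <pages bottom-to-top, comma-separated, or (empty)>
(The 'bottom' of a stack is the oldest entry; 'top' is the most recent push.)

After 1 (visit(R)): cur=R back=1 fwd=0
After 2 (visit(W)): cur=W back=2 fwd=0
After 3 (back): cur=R back=1 fwd=1
After 4 (back): cur=HOME back=0 fwd=2
After 5 (forward): cur=R back=1 fwd=1
After 6 (visit(Y)): cur=Y back=2 fwd=0

Answer: back: HOME,R
current: Y
forward: (empty)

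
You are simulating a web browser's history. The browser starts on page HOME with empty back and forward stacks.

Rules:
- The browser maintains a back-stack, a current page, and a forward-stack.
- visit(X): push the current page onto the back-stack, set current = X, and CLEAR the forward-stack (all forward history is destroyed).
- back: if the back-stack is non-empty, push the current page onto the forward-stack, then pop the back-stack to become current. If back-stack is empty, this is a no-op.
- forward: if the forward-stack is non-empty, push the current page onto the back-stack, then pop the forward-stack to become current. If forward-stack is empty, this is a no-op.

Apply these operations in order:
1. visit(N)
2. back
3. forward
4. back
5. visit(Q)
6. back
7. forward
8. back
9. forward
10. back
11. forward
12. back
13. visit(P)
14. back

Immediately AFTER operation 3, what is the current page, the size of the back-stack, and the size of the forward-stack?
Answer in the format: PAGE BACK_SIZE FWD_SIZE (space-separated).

After 1 (visit(N)): cur=N back=1 fwd=0
After 2 (back): cur=HOME back=0 fwd=1
After 3 (forward): cur=N back=1 fwd=0

N 1 0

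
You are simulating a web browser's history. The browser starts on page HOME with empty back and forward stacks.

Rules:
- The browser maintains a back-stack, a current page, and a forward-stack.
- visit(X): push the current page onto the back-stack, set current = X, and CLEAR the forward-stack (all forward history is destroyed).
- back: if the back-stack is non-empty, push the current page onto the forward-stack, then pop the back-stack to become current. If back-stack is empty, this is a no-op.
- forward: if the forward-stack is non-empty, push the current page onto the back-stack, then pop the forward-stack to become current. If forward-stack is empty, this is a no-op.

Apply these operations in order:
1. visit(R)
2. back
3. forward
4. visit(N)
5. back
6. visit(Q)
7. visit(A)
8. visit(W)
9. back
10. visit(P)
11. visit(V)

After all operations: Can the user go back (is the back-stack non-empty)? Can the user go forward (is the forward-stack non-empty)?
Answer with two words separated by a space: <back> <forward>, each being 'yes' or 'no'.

Answer: yes no

Derivation:
After 1 (visit(R)): cur=R back=1 fwd=0
After 2 (back): cur=HOME back=0 fwd=1
After 3 (forward): cur=R back=1 fwd=0
After 4 (visit(N)): cur=N back=2 fwd=0
After 5 (back): cur=R back=1 fwd=1
After 6 (visit(Q)): cur=Q back=2 fwd=0
After 7 (visit(A)): cur=A back=3 fwd=0
After 8 (visit(W)): cur=W back=4 fwd=0
After 9 (back): cur=A back=3 fwd=1
After 10 (visit(P)): cur=P back=4 fwd=0
After 11 (visit(V)): cur=V back=5 fwd=0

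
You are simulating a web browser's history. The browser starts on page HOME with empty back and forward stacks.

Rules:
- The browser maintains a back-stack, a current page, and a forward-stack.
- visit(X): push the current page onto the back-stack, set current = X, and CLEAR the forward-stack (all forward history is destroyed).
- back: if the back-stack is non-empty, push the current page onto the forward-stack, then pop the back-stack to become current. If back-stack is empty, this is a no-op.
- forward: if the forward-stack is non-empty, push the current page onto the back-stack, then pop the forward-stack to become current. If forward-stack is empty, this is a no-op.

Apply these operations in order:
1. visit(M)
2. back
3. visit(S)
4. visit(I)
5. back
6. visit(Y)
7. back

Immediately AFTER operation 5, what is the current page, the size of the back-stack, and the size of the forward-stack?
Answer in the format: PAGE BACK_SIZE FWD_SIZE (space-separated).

After 1 (visit(M)): cur=M back=1 fwd=0
After 2 (back): cur=HOME back=0 fwd=1
After 3 (visit(S)): cur=S back=1 fwd=0
After 4 (visit(I)): cur=I back=2 fwd=0
After 5 (back): cur=S back=1 fwd=1

S 1 1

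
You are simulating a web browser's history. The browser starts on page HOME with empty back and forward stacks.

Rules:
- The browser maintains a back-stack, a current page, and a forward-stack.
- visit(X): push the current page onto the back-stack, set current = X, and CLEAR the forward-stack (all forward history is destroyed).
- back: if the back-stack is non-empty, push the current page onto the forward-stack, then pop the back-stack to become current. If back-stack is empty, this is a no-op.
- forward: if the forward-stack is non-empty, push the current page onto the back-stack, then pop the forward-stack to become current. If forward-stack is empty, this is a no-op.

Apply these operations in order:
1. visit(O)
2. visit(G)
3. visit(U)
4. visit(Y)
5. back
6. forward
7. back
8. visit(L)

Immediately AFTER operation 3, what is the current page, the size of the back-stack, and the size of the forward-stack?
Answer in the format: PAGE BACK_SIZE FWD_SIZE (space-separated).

After 1 (visit(O)): cur=O back=1 fwd=0
After 2 (visit(G)): cur=G back=2 fwd=0
After 3 (visit(U)): cur=U back=3 fwd=0

U 3 0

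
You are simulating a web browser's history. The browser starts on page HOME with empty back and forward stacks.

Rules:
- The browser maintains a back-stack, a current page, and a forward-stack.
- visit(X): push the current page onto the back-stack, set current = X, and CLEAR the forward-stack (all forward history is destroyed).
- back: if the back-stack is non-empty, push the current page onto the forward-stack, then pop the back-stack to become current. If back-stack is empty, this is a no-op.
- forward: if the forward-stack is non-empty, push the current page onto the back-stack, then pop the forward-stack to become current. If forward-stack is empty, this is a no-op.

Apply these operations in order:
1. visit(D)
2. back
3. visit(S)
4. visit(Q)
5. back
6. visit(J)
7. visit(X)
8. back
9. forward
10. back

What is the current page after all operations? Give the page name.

After 1 (visit(D)): cur=D back=1 fwd=0
After 2 (back): cur=HOME back=0 fwd=1
After 3 (visit(S)): cur=S back=1 fwd=0
After 4 (visit(Q)): cur=Q back=2 fwd=0
After 5 (back): cur=S back=1 fwd=1
After 6 (visit(J)): cur=J back=2 fwd=0
After 7 (visit(X)): cur=X back=3 fwd=0
After 8 (back): cur=J back=2 fwd=1
After 9 (forward): cur=X back=3 fwd=0
After 10 (back): cur=J back=2 fwd=1

Answer: J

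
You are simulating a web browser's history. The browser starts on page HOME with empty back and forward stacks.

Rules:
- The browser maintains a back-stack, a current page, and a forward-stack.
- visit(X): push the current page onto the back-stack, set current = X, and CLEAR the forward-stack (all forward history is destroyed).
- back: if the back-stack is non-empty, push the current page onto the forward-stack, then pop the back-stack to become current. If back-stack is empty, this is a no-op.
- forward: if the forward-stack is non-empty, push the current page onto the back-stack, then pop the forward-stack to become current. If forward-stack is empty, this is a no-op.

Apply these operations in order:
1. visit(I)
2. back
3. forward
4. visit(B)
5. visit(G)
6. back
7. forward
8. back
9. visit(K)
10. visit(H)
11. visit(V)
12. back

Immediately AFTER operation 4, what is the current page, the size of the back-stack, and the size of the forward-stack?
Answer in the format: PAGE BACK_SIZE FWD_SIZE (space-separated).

After 1 (visit(I)): cur=I back=1 fwd=0
After 2 (back): cur=HOME back=0 fwd=1
After 3 (forward): cur=I back=1 fwd=0
After 4 (visit(B)): cur=B back=2 fwd=0

B 2 0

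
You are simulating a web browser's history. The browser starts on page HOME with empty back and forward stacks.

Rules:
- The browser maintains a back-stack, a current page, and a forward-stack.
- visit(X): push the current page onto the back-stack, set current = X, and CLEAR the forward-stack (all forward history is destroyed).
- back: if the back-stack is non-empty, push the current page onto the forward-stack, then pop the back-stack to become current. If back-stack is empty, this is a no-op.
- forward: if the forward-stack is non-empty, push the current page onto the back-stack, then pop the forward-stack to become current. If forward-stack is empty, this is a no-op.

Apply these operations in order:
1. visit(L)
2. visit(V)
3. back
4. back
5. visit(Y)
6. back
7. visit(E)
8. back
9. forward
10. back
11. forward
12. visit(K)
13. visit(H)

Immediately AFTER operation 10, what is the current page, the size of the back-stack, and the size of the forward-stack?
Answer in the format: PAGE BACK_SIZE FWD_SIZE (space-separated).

After 1 (visit(L)): cur=L back=1 fwd=0
After 2 (visit(V)): cur=V back=2 fwd=0
After 3 (back): cur=L back=1 fwd=1
After 4 (back): cur=HOME back=0 fwd=2
After 5 (visit(Y)): cur=Y back=1 fwd=0
After 6 (back): cur=HOME back=0 fwd=1
After 7 (visit(E)): cur=E back=1 fwd=0
After 8 (back): cur=HOME back=0 fwd=1
After 9 (forward): cur=E back=1 fwd=0
After 10 (back): cur=HOME back=0 fwd=1

HOME 0 1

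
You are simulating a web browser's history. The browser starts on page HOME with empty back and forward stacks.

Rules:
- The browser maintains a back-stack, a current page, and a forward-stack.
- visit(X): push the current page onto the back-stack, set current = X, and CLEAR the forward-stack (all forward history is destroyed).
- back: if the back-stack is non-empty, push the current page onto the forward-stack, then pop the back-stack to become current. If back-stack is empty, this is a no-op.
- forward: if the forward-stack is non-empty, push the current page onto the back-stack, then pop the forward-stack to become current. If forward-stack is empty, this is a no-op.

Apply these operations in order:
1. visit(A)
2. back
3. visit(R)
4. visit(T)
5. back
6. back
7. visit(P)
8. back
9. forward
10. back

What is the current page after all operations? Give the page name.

Answer: HOME

Derivation:
After 1 (visit(A)): cur=A back=1 fwd=0
After 2 (back): cur=HOME back=0 fwd=1
After 3 (visit(R)): cur=R back=1 fwd=0
After 4 (visit(T)): cur=T back=2 fwd=0
After 5 (back): cur=R back=1 fwd=1
After 6 (back): cur=HOME back=0 fwd=2
After 7 (visit(P)): cur=P back=1 fwd=0
After 8 (back): cur=HOME back=0 fwd=1
After 9 (forward): cur=P back=1 fwd=0
After 10 (back): cur=HOME back=0 fwd=1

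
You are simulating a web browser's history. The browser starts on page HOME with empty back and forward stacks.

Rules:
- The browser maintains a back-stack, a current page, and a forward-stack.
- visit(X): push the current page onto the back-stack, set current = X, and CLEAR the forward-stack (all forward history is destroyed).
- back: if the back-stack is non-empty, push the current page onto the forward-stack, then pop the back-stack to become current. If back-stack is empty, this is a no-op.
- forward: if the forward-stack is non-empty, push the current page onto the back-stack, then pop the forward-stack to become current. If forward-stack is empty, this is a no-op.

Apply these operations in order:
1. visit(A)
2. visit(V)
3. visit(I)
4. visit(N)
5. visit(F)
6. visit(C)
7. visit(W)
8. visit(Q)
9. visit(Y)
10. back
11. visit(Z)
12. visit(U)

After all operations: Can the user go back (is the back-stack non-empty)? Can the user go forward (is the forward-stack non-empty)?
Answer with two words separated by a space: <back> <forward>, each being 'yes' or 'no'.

Answer: yes no

Derivation:
After 1 (visit(A)): cur=A back=1 fwd=0
After 2 (visit(V)): cur=V back=2 fwd=0
After 3 (visit(I)): cur=I back=3 fwd=0
After 4 (visit(N)): cur=N back=4 fwd=0
After 5 (visit(F)): cur=F back=5 fwd=0
After 6 (visit(C)): cur=C back=6 fwd=0
After 7 (visit(W)): cur=W back=7 fwd=0
After 8 (visit(Q)): cur=Q back=8 fwd=0
After 9 (visit(Y)): cur=Y back=9 fwd=0
After 10 (back): cur=Q back=8 fwd=1
After 11 (visit(Z)): cur=Z back=9 fwd=0
After 12 (visit(U)): cur=U back=10 fwd=0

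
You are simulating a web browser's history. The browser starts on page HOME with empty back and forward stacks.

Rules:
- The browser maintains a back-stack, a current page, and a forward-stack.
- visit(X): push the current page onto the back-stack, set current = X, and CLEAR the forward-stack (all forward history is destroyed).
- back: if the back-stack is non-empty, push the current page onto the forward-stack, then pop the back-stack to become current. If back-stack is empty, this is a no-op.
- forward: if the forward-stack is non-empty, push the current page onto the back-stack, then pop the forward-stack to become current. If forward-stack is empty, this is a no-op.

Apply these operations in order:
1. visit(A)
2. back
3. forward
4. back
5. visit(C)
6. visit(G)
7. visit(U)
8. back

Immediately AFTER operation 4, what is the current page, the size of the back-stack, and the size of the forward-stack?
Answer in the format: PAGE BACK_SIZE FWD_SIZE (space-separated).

After 1 (visit(A)): cur=A back=1 fwd=0
After 2 (back): cur=HOME back=0 fwd=1
After 3 (forward): cur=A back=1 fwd=0
After 4 (back): cur=HOME back=0 fwd=1

HOME 0 1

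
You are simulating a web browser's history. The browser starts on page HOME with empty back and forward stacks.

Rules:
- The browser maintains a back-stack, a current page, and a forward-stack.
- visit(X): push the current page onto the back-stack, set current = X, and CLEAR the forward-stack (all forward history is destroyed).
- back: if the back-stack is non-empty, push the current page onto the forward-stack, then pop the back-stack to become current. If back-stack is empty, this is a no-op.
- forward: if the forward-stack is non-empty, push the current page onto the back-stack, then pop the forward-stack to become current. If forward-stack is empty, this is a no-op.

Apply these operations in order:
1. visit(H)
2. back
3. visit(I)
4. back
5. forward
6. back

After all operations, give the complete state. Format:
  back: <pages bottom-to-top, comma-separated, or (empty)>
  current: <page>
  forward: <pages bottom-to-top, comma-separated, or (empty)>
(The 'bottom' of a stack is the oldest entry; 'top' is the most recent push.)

Answer: back: (empty)
current: HOME
forward: I

Derivation:
After 1 (visit(H)): cur=H back=1 fwd=0
After 2 (back): cur=HOME back=0 fwd=1
After 3 (visit(I)): cur=I back=1 fwd=0
After 4 (back): cur=HOME back=0 fwd=1
After 5 (forward): cur=I back=1 fwd=0
After 6 (back): cur=HOME back=0 fwd=1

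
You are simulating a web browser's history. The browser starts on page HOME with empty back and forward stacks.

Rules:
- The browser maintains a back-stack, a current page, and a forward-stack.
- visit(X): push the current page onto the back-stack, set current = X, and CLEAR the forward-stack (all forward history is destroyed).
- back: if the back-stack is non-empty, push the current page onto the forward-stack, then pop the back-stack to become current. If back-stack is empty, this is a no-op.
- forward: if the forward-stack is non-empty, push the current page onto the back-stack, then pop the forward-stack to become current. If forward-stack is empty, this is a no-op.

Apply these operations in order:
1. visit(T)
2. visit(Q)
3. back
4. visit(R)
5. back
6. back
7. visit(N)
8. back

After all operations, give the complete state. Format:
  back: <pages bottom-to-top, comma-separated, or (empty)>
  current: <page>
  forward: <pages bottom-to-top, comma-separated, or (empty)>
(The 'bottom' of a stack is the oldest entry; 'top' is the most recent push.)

After 1 (visit(T)): cur=T back=1 fwd=0
After 2 (visit(Q)): cur=Q back=2 fwd=0
After 3 (back): cur=T back=1 fwd=1
After 4 (visit(R)): cur=R back=2 fwd=0
After 5 (back): cur=T back=1 fwd=1
After 6 (back): cur=HOME back=0 fwd=2
After 7 (visit(N)): cur=N back=1 fwd=0
After 8 (back): cur=HOME back=0 fwd=1

Answer: back: (empty)
current: HOME
forward: N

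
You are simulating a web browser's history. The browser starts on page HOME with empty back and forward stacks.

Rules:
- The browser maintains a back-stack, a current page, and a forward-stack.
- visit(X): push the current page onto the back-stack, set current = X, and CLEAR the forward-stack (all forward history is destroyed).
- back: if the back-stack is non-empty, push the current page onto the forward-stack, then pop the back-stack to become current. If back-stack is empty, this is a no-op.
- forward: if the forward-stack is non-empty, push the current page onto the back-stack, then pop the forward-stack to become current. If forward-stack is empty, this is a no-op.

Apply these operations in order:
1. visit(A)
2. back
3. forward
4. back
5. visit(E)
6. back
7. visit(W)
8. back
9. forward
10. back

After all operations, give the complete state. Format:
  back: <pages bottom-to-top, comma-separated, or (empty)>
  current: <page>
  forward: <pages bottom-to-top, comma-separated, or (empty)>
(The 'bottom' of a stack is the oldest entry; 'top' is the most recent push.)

Answer: back: (empty)
current: HOME
forward: W

Derivation:
After 1 (visit(A)): cur=A back=1 fwd=0
After 2 (back): cur=HOME back=0 fwd=1
After 3 (forward): cur=A back=1 fwd=0
After 4 (back): cur=HOME back=0 fwd=1
After 5 (visit(E)): cur=E back=1 fwd=0
After 6 (back): cur=HOME back=0 fwd=1
After 7 (visit(W)): cur=W back=1 fwd=0
After 8 (back): cur=HOME back=0 fwd=1
After 9 (forward): cur=W back=1 fwd=0
After 10 (back): cur=HOME back=0 fwd=1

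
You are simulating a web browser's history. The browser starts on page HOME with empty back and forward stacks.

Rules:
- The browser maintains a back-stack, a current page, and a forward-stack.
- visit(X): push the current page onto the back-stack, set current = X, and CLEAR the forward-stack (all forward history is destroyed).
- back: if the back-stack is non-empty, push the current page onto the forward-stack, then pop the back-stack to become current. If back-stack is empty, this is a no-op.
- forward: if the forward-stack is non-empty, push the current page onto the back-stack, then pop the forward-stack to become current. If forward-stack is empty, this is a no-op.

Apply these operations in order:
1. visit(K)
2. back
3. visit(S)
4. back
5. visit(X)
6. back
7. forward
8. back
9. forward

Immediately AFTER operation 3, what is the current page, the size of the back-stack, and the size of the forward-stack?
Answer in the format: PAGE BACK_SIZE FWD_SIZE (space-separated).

After 1 (visit(K)): cur=K back=1 fwd=0
After 2 (back): cur=HOME back=0 fwd=1
After 3 (visit(S)): cur=S back=1 fwd=0

S 1 0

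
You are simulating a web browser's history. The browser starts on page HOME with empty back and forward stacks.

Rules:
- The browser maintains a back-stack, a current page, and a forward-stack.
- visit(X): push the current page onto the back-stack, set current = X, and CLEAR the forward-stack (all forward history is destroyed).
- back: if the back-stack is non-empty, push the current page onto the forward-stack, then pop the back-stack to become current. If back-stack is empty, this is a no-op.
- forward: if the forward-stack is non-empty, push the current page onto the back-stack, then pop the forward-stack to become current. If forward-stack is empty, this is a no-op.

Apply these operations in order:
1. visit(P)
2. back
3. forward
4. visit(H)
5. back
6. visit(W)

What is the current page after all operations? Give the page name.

After 1 (visit(P)): cur=P back=1 fwd=0
After 2 (back): cur=HOME back=0 fwd=1
After 3 (forward): cur=P back=1 fwd=0
After 4 (visit(H)): cur=H back=2 fwd=0
After 5 (back): cur=P back=1 fwd=1
After 6 (visit(W)): cur=W back=2 fwd=0

Answer: W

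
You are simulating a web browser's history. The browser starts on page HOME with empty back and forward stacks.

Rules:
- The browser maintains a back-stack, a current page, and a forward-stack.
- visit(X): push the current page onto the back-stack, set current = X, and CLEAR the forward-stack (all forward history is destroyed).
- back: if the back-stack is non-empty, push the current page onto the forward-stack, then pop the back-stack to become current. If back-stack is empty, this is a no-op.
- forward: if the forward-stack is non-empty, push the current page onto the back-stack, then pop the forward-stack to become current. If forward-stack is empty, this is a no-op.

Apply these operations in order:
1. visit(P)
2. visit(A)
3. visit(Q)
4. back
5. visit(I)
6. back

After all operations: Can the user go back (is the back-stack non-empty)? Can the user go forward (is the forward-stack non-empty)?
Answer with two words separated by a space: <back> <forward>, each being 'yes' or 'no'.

Answer: yes yes

Derivation:
After 1 (visit(P)): cur=P back=1 fwd=0
After 2 (visit(A)): cur=A back=2 fwd=0
After 3 (visit(Q)): cur=Q back=3 fwd=0
After 4 (back): cur=A back=2 fwd=1
After 5 (visit(I)): cur=I back=3 fwd=0
After 6 (back): cur=A back=2 fwd=1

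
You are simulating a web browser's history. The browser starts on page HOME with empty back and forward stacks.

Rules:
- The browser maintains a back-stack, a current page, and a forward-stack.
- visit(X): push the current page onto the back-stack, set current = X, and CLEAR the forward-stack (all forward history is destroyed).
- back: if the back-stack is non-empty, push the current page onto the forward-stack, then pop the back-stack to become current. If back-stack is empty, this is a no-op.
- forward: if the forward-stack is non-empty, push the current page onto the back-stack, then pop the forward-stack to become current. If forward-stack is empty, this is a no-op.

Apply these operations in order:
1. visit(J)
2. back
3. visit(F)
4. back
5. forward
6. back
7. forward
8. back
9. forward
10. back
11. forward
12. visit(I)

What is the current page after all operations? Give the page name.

After 1 (visit(J)): cur=J back=1 fwd=0
After 2 (back): cur=HOME back=0 fwd=1
After 3 (visit(F)): cur=F back=1 fwd=0
After 4 (back): cur=HOME back=0 fwd=1
After 5 (forward): cur=F back=1 fwd=0
After 6 (back): cur=HOME back=0 fwd=1
After 7 (forward): cur=F back=1 fwd=0
After 8 (back): cur=HOME back=0 fwd=1
After 9 (forward): cur=F back=1 fwd=0
After 10 (back): cur=HOME back=0 fwd=1
After 11 (forward): cur=F back=1 fwd=0
After 12 (visit(I)): cur=I back=2 fwd=0

Answer: I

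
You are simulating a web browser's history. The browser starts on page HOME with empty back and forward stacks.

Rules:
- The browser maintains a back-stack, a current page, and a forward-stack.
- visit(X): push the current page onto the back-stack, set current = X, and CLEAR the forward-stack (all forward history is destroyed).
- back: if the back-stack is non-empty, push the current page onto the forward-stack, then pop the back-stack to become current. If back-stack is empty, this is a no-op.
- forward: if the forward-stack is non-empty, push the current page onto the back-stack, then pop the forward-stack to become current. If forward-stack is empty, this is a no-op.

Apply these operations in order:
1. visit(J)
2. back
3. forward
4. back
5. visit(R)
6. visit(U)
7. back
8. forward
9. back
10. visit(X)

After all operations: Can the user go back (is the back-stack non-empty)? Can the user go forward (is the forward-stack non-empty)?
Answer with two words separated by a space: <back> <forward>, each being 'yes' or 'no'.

After 1 (visit(J)): cur=J back=1 fwd=0
After 2 (back): cur=HOME back=0 fwd=1
After 3 (forward): cur=J back=1 fwd=0
After 4 (back): cur=HOME back=0 fwd=1
After 5 (visit(R)): cur=R back=1 fwd=0
After 6 (visit(U)): cur=U back=2 fwd=0
After 7 (back): cur=R back=1 fwd=1
After 8 (forward): cur=U back=2 fwd=0
After 9 (back): cur=R back=1 fwd=1
After 10 (visit(X)): cur=X back=2 fwd=0

Answer: yes no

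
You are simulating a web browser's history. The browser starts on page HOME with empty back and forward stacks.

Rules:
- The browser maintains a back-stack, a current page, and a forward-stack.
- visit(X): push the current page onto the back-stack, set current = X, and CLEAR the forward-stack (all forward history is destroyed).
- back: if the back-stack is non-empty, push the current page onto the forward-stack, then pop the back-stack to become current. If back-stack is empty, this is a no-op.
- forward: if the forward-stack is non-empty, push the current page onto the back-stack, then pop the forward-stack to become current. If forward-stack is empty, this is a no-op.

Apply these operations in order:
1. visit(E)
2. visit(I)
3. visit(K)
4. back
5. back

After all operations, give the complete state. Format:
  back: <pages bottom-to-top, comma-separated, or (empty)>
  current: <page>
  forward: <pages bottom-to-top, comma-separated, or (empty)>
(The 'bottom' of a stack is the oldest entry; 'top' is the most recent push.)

Answer: back: HOME
current: E
forward: K,I

Derivation:
After 1 (visit(E)): cur=E back=1 fwd=0
After 2 (visit(I)): cur=I back=2 fwd=0
After 3 (visit(K)): cur=K back=3 fwd=0
After 4 (back): cur=I back=2 fwd=1
After 5 (back): cur=E back=1 fwd=2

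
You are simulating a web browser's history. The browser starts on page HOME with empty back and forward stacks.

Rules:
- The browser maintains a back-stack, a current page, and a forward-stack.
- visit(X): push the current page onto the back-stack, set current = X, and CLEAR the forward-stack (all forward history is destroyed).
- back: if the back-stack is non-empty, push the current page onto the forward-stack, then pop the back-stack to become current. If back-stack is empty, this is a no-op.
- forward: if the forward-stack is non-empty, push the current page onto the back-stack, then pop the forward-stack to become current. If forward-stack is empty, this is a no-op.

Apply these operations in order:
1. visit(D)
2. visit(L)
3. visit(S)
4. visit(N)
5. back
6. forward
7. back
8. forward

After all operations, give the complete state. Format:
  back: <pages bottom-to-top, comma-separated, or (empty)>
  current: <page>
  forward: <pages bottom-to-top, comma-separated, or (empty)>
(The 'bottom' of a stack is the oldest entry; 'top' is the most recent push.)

After 1 (visit(D)): cur=D back=1 fwd=0
After 2 (visit(L)): cur=L back=2 fwd=0
After 3 (visit(S)): cur=S back=3 fwd=0
After 4 (visit(N)): cur=N back=4 fwd=0
After 5 (back): cur=S back=3 fwd=1
After 6 (forward): cur=N back=4 fwd=0
After 7 (back): cur=S back=3 fwd=1
After 8 (forward): cur=N back=4 fwd=0

Answer: back: HOME,D,L,S
current: N
forward: (empty)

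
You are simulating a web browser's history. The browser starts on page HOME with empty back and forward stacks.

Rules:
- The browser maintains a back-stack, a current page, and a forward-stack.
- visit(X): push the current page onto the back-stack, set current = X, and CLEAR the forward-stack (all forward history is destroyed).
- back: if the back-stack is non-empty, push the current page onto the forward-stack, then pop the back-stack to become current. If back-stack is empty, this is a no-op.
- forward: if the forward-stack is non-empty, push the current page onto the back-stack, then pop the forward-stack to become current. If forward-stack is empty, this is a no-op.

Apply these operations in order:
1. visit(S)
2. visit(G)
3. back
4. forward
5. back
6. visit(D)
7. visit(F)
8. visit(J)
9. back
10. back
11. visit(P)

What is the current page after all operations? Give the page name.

After 1 (visit(S)): cur=S back=1 fwd=0
After 2 (visit(G)): cur=G back=2 fwd=0
After 3 (back): cur=S back=1 fwd=1
After 4 (forward): cur=G back=2 fwd=0
After 5 (back): cur=S back=1 fwd=1
After 6 (visit(D)): cur=D back=2 fwd=0
After 7 (visit(F)): cur=F back=3 fwd=0
After 8 (visit(J)): cur=J back=4 fwd=0
After 9 (back): cur=F back=3 fwd=1
After 10 (back): cur=D back=2 fwd=2
After 11 (visit(P)): cur=P back=3 fwd=0

Answer: P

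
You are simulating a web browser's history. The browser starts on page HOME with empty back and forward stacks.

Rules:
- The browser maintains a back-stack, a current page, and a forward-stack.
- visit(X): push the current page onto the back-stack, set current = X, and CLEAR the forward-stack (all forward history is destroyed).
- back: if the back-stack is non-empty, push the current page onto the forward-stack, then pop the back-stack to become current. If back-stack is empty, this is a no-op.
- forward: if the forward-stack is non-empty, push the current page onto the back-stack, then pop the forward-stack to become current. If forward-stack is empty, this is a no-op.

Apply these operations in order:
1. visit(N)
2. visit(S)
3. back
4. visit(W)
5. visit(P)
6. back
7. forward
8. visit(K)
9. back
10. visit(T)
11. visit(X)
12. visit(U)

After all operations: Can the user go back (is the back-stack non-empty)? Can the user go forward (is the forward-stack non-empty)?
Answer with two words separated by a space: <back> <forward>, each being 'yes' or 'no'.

After 1 (visit(N)): cur=N back=1 fwd=0
After 2 (visit(S)): cur=S back=2 fwd=0
After 3 (back): cur=N back=1 fwd=1
After 4 (visit(W)): cur=W back=2 fwd=0
After 5 (visit(P)): cur=P back=3 fwd=0
After 6 (back): cur=W back=2 fwd=1
After 7 (forward): cur=P back=3 fwd=0
After 8 (visit(K)): cur=K back=4 fwd=0
After 9 (back): cur=P back=3 fwd=1
After 10 (visit(T)): cur=T back=4 fwd=0
After 11 (visit(X)): cur=X back=5 fwd=0
After 12 (visit(U)): cur=U back=6 fwd=0

Answer: yes no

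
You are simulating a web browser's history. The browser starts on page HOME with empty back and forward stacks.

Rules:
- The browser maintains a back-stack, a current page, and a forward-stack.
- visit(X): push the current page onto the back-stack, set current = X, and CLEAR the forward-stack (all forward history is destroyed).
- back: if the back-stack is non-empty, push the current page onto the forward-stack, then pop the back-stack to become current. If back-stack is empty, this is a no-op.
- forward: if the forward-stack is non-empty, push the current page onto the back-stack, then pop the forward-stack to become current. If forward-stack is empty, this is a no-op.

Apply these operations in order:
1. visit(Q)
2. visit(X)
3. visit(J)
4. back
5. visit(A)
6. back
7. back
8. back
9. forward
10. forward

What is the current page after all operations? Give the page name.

Answer: X

Derivation:
After 1 (visit(Q)): cur=Q back=1 fwd=0
After 2 (visit(X)): cur=X back=2 fwd=0
After 3 (visit(J)): cur=J back=3 fwd=0
After 4 (back): cur=X back=2 fwd=1
After 5 (visit(A)): cur=A back=3 fwd=0
After 6 (back): cur=X back=2 fwd=1
After 7 (back): cur=Q back=1 fwd=2
After 8 (back): cur=HOME back=0 fwd=3
After 9 (forward): cur=Q back=1 fwd=2
After 10 (forward): cur=X back=2 fwd=1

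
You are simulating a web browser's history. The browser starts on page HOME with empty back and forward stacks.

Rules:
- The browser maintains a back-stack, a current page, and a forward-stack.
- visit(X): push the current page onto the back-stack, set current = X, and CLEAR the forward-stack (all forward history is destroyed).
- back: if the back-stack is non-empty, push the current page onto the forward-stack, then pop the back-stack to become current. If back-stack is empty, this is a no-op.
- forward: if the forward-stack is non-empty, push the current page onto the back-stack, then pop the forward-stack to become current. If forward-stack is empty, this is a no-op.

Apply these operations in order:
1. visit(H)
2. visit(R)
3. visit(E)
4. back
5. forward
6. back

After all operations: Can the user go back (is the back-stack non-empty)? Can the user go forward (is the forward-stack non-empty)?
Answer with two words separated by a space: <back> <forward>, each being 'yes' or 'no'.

After 1 (visit(H)): cur=H back=1 fwd=0
After 2 (visit(R)): cur=R back=2 fwd=0
After 3 (visit(E)): cur=E back=3 fwd=0
After 4 (back): cur=R back=2 fwd=1
After 5 (forward): cur=E back=3 fwd=0
After 6 (back): cur=R back=2 fwd=1

Answer: yes yes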